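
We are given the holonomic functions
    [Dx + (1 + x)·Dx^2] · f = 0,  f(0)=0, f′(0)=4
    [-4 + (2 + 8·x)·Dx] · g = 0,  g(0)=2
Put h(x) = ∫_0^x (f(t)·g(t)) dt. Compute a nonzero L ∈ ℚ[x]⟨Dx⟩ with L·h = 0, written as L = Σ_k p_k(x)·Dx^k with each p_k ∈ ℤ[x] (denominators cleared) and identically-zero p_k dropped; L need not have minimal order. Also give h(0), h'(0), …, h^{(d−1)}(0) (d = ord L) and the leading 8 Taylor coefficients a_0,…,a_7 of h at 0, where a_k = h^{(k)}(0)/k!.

L = (10 + 4·x)·Dx + (-3 - 12·x)·Dx^2 + (1 + 9·x + 24·x^2 + 16·x^3)·Dx^3  (order 3).
h: a_k = 0, 0, 4, 4, -16/3, 26/3, -778/45, 4208/105, …
ICs: h(0) = 0, h′(0) = 0, h′′(0) = 8.

f: a_k = 0, 4, -2, 4/3, -1, 4/5, -2/3, 4/7, …
g: a_k = 2, 4, -4, 8, -20, 56, -168, 528, …
Product ⇒ symmetric product L₀, ord ≤ 2.
h=∫h₀ ⇒ L = L₀·Dx.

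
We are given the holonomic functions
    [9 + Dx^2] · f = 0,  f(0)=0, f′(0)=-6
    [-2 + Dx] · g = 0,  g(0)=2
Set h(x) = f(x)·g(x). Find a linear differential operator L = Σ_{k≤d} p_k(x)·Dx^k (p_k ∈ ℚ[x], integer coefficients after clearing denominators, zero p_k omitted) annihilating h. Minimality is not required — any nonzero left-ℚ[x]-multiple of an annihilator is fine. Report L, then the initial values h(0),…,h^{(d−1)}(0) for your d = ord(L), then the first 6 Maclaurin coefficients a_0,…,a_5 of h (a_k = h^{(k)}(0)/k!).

f: a_k = 0, -6, 0, 9, 0, -81/20, …
g: a_k = 2, 4, 4, 8/3, 4/3, 8/15, …
f·g: L₀ = L_f ⊗_s L_g, ord ≤ 2·1.
L = 13 - 4·Dx + Dx^2  (order 2).
h: a_k = 0, -12, -24, -6, 20, 199/10, …
ICs: h(0) = 0, h′(0) = -12.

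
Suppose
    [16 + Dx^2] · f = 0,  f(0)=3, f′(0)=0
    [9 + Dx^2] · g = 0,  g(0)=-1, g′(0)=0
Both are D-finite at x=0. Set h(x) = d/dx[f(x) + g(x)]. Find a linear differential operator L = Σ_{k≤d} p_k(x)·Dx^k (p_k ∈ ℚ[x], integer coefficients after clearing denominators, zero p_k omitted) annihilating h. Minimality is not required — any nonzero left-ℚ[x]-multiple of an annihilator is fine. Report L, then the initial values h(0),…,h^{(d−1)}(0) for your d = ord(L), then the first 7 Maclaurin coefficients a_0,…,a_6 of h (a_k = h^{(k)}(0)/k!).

L = 144 + 25·Dx^2 + Dx^4  (order 4).
h: a_k = 0, -39, 0, 229/2, 0, -3853/40, 0, …
ICs: h(0) = 0, h′(0) = -39, h′′(0) = 0, h′′′(0) = 687.

f: a_k = 3, 0, -24, 0, 32, 0, -256/15, …
g: a_k = -1, 0, 9/2, 0, -27/8, 0, 81/80, …
Weyl lclm of L_f,L_g ⇒ L₀ (ord ≤ 4).
Differentiate: ansatz ord ≤ ord L₀ ⇒ L.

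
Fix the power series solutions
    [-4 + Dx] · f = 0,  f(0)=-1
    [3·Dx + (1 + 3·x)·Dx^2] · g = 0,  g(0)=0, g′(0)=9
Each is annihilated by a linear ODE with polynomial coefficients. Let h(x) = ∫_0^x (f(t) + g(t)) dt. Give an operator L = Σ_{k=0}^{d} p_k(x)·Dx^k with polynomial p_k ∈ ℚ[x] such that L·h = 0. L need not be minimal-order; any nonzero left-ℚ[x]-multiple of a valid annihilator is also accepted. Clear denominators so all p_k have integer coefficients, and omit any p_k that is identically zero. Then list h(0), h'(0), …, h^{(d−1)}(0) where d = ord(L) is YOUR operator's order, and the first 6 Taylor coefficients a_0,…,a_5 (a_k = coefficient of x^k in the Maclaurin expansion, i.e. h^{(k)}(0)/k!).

L = (-120 - 144·x)·Dx^2 + (2 - 96·x - 144·x^2)·Dx^3 + (7 + 33·x + 36·x^2)·Dx^4  (order 4).
h: a_k = 0, -1, 5/2, -43/6, 49/12, -857/60, …
ICs: h(0) = 0, h′(0) = -1, h′′(0) = 5, h′′′(0) = -43.

f: a_k = -1, -4, -8, -32/3, -32/3, -128/15, …
g: a_k = 0, 9, -27/2, 27, -243/4, 729/5, …
Sum ⇒ L₀ = lclm(L_f,L_g) in ℚ(x)⟨Dx⟩.
∫: right-multiply L₀ by Dx.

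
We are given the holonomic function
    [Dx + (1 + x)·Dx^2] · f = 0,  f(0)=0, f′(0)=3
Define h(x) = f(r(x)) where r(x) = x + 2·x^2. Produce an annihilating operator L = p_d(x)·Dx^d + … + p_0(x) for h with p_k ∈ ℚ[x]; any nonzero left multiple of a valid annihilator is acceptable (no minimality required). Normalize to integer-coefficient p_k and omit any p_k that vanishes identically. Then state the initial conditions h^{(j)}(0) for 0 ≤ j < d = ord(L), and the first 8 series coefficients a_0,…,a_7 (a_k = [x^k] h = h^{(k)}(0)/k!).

L = (-3 + 4·x + 8·x^2)·Dx + (1 + 5·x + 6·x^2 + 8·x^3)·Dx^2  (order 2).
h: a_k = 0, 3, 9/2, -5, -3/4, 33/5, -9/2, -39/7, …
ICs: h(0) = 0, h′(0) = 3.

f: a_k = 0, 3, -3/2, 1, -3/4, 3/5, -1/2, 3/7, …
Change of var in L_f (x↦r) gives L₀.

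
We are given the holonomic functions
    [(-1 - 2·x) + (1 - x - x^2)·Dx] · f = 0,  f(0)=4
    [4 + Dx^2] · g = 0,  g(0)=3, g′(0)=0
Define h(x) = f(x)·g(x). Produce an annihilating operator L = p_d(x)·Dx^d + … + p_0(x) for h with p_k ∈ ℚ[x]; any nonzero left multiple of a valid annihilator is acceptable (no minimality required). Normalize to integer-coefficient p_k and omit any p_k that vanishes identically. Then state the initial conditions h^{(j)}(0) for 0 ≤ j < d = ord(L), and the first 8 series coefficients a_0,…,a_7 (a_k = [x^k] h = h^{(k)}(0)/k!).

f: a_k = 4, 4, 8, 12, 20, 32, 52, 84, …
g: a_k = 3, 0, -6, 0, 2, 0, -4/15, 0, …
h₀=f·g: eliminate ⇒ L₀, order ≤ 1·2.
L = (-2 + 4·x + 4·x^2) + (2 + 4·x)·Dx + (-1 + x + x^2)·Dx^2  (order 2).
h: a_k = 12, 12, 0, 12, 20, 32, 764/15, 1244/15, …
ICs: h(0) = 12, h′(0) = 12.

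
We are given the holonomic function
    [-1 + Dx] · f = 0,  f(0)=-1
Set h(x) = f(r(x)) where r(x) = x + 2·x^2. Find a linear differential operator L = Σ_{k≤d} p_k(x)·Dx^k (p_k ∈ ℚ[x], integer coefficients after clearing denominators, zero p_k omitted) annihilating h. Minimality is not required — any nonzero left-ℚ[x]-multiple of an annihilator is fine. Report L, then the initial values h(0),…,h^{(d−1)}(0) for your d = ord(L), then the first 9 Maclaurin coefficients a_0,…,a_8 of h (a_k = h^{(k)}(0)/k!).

L = (-1 - 4·x) + Dx  (order 1).
h: a_k = -1, -1, -5/2, -13/6, -73/24, -281/120, -1741/720, -1697/1008, -57233/40320, …
ICs: h(0) = -1.

f: a_k = -1, -1, -1/2, -1/6, -1/24, -1/120, -1/720, -1/5040, -1/40320, …
h₀=f(r): pull back L_f along r ⇒ L₀.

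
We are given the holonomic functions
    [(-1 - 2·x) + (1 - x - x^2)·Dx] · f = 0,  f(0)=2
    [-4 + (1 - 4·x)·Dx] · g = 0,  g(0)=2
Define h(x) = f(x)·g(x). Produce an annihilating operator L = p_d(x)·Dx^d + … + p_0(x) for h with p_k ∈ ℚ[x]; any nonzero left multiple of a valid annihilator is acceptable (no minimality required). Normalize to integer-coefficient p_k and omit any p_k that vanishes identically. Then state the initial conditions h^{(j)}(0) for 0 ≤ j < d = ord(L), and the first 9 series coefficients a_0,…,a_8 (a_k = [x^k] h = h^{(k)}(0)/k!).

f: a_k = 2, 2, 4, 6, 10, 16, 26, 42, 68, …
g: a_k = 2, 8, 32, 128, 512, 2048, 8192, 32768, 131072, …
h₀=f·g: eliminate ⇒ L₀, order ≤ 1·1.
L = (-5 + 6·x + 12·x^2) + (1 - 5·x + 3·x^2 + 4·x^3)·Dx  (order 1).
h: a_k = 4, 20, 88, 364, 1476, 5936, 23796, 95268, 381208, …
ICs: h(0) = 4.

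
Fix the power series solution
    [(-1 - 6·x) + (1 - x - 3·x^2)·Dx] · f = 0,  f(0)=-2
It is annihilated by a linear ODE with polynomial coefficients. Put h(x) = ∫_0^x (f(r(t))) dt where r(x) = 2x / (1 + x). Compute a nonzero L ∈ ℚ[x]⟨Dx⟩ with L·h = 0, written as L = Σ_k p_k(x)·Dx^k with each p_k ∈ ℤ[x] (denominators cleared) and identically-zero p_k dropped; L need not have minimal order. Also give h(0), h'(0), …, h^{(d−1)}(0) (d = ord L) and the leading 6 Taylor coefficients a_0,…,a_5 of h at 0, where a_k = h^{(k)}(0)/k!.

L = (2 + 26·x)·Dx + (-1 - x + 13·x^2 + 13·x^3)·Dx^2  (order 2).
h: a_k = 0, -2, -2, -28/3, -13, -364/5, …
ICs: h(0) = 0, h′(0) = -2.

f: a_k = -2, -2, -8, -14, -38, -80, …
h₀=f(r): pull back L_f along r ⇒ L₀.
h=∫₀ˣh₀: take L = L₀·Dx.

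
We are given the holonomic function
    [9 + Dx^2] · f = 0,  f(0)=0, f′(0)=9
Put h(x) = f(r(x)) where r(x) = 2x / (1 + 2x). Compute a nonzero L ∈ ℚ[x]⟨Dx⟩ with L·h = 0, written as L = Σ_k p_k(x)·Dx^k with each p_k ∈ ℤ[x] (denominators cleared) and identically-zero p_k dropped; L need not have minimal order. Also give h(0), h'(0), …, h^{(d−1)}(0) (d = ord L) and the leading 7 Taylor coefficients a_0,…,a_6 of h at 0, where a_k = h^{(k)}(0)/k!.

f: a_k = 0, 9, 0, -27/2, 0, 243/40, 0, …
Substitute x→r, Dx→(1/r')Dx; clear ⇒ L₀.
L = 36 + (4 + 24·x + 48·x^2 + 32·x^3)·Dx + (1 + 8·x + 24·x^2 + 32·x^3 + 16·x^4)·Dx^2  (order 2).
h: a_k = 0, 18, -36, -36, 504, -10548/5, 6120, …
ICs: h(0) = 0, h′(0) = 18.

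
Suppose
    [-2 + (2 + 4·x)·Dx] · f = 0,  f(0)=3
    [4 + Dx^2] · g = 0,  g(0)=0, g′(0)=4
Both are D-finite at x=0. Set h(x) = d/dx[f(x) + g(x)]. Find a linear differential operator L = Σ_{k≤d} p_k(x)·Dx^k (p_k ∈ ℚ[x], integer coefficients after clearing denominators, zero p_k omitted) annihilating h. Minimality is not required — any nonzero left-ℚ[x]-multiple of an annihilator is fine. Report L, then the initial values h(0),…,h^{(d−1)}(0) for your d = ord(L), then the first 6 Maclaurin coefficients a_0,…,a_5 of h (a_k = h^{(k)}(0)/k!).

f: a_k = 3, 3, -3/2, 3/2, -15/8, 21/8, …
g: a_k = 0, 4, 0, -8/3, 0, 8/15, …
h₀=f+g: left-lcm gives L₀, ord ≤ 3.
h₀' ⇒ L via d/dx closure of L₀.
L = (-76 - 64·x - 64·x^2) + (-28 - 120·x - 192·x^2 - 128·x^3)·Dx + (-19 - 16·x - 16·x^2)·Dx^2 + (-7 - 30·x - 48·x^2 - 32·x^3)·Dx^3  (order 3).
h: a_k = 7, -3, -7/2, -15/2, 379/24, -189/8, …
ICs: h(0) = 7, h′(0) = -3, h′′(0) = -7.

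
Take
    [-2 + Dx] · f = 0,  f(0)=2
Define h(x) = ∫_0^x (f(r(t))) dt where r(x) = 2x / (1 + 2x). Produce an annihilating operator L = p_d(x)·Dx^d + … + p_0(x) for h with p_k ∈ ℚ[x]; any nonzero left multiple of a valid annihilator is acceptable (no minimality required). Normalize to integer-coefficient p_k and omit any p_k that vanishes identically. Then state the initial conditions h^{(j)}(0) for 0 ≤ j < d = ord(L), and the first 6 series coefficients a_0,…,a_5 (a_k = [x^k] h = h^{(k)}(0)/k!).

f: a_k = 2, 4, 4, 8/3, 4/3, 8/15, …
f∘r: x↦r, Dx↦Dx/r' in L_f ⇒ L₀.
h=∫₀ˣh₀: take L = L₀·Dx.
L = -4·Dx + (1 + 4·x + 4·x^2)·Dx^2  (order 2).
h: a_k = 0, 2, 4, 0, -8/3, 64/15, …
ICs: h(0) = 0, h′(0) = 2.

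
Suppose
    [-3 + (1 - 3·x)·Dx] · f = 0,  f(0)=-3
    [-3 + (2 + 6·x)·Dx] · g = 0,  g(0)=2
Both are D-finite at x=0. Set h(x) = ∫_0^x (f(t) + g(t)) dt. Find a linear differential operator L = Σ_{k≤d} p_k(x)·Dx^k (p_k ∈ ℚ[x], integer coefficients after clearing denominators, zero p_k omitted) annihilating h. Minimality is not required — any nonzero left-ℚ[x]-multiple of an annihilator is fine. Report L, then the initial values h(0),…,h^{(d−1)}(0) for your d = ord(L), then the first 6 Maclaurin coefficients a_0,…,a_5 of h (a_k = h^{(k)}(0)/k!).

f: a_k = -3, -9, -27, -81, -243, -729, …
g: a_k = 2, 3, -9/4, 27/8, -405/64, 1701/128, …
Sum ⇒ L₀ = lclm(L_f,L_g) in ℚ(x)⟨Dx⟩.
∫: right-multiply L₀ by Dx.
L = (-45 - 81·x)·Dx + (27 + 126·x + 243·x^2)·Dx^2 + (-2 - 18·x + 18·x^2 + 162·x^3)·Dx^3  (order 3).
h: a_k = 0, -1, -3, -39/4, -621/32, -15957/320, …
ICs: h(0) = 0, h′(0) = -1, h′′(0) = -6.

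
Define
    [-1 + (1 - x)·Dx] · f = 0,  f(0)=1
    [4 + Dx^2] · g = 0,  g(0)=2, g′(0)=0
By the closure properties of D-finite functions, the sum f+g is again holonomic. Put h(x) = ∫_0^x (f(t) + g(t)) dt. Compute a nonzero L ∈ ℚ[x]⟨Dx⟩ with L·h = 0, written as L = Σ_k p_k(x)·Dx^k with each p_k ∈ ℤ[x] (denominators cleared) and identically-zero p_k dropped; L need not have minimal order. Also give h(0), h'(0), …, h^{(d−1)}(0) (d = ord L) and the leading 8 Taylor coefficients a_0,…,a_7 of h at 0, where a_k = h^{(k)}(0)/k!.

f: a_k = 1, 1, 1, 1, 1, 1, 1, 1, …
g: a_k = 2, 0, -4, 0, 4/3, 0, -8/45, 0, …
Sum ⇒ L₀ = lclm(L_f,L_g) in ℚ(x)⟨Dx⟩.
h=∫h₀ ⇒ L = L₀·Dx.
L = (20 - 16·x + 8·x^2)·Dx + (-12 + 28·x - 24·x^2 + 8·x^3)·Dx^2 + (5 - 4·x + 2·x^2)·Dx^3 + (-3 + 7·x - 6·x^2 + 2·x^3)·Dx^4  (order 4).
h: a_k = 0, 3, 1/2, -1, 1/4, 7/15, 1/6, 37/315, …
ICs: h(0) = 0, h′(0) = 3, h′′(0) = 1, h′′′(0) = -6.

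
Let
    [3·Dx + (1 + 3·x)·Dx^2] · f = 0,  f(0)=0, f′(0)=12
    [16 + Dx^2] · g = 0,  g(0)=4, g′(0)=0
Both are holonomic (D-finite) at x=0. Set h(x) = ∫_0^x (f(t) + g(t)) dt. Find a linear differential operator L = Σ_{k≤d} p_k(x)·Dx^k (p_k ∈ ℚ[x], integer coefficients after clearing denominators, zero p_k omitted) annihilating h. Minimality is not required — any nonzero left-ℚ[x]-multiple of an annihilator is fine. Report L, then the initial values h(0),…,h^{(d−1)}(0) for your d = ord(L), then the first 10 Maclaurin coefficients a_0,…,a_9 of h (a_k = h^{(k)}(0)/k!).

f: a_k = 0, 12, -18, 36, -81, 972/5, -486, 8748/7, -6561/2, 8748, …
g: a_k = 4, 0, -32, 0, 128/3, 0, -1024/45, 0, 2048/315, 0, …
Weyl lclm of L_f,L_g ⇒ L₀ (ord ≤ 4).
∫: right-multiply L₀ by Dx.
L = (1680 + 2304·x + 3456·x^2)·Dx^2 + (272 + 1584·x + 3456·x^2 + 3456·x^3)·Dx^3 + (105 + 144·x + 216·x^2)·Dx^4 + (17 + 99·x + 216·x^2 + 216·x^3)·Dx^5  (order 5).
h: a_k = 0, 4, 6, -50/3, 9, -23/3, 162/5, -22894/315, 2187/14, -2062619/5670, …
ICs: h(0) = 0, h′(0) = 4, h′′(0) = 12, h′′′(0) = -100, h′′′′(0) = 216.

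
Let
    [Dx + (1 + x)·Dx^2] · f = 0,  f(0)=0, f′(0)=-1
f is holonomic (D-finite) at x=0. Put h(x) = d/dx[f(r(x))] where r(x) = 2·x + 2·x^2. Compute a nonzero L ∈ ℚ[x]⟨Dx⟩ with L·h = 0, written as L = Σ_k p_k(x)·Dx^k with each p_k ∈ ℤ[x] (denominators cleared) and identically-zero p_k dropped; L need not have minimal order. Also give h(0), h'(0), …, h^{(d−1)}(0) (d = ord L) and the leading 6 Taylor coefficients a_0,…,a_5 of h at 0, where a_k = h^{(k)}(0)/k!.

L = (4·x + 4·x^2) + (1 + 4·x + 6·x^2 + 4·x^3)·Dx  (order 1).
h: a_k = -2, 0, 4, -8, 8, 0, …
ICs: h(0) = -2.

f: a_k = 0, -1, 1/2, -1/3, 1/4, -1/5, …
f∘r: x↦r, Dx↦Dx/r' in L_f ⇒ L₀.
h=h₀': d/dx-closure on L₀ ⇒ L.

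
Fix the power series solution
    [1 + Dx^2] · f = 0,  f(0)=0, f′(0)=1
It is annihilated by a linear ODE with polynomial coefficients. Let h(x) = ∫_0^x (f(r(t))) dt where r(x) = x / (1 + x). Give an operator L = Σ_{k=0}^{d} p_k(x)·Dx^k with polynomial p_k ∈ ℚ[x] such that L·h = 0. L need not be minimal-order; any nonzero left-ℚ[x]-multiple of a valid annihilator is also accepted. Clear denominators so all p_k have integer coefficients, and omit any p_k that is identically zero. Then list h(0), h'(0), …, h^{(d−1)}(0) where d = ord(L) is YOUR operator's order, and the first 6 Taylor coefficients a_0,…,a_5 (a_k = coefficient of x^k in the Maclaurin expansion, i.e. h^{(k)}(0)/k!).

L = Dx + (2 + 6·x + 6·x^2 + 2·x^3)·Dx^2 + (1 + 4·x + 6·x^2 + 4·x^3 + x^4)·Dx^3  (order 3).
h: a_k = 0, 0, 1/2, -1/3, 5/24, -1/10, …
ICs: h(0) = 0, h′(0) = 0, h′′(0) = 1.

f: a_k = 0, 1, 0, -1/6, 0, 1/120, …
Change of var in L_f (x↦r) gives L₀.
h=∫₀ˣh₀: take L = L₀·Dx.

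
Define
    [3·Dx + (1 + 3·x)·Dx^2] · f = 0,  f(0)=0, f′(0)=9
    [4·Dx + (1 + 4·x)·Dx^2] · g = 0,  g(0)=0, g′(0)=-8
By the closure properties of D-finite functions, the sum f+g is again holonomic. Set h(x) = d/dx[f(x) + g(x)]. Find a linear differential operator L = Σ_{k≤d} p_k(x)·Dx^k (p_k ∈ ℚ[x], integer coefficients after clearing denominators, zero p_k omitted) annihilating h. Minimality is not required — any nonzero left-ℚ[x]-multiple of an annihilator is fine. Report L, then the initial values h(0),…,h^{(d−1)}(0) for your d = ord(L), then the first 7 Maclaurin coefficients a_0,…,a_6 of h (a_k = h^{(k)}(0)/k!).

L = 24 + (14 + 48·x)·Dx + (1 + 7·x + 12·x^2)·Dx^2  (order 2).
h: a_k = 1, 5, -47, 269, -1319, 6005, -26207, …
ICs: h(0) = 1, h′(0) = 5.

f: a_k = 0, 9, -27/2, 27, -243/4, 729/5, -729/2, …
g: a_k = 0, -8, 16, -128/3, 128, -2048/5, 4096/3, …
Sum ⇒ L₀ = lclm(L_f,L_g) in ℚ(x)⟨Dx⟩.
h₀' ⇒ L via d/dx closure of L₀.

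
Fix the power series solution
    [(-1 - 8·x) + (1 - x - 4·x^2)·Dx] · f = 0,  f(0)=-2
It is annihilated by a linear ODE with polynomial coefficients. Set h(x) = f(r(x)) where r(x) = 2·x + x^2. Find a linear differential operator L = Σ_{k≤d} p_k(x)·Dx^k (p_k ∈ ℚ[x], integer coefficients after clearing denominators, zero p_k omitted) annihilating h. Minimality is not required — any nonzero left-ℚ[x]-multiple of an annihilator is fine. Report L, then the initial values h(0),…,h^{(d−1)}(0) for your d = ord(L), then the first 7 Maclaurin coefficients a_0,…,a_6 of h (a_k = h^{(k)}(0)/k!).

L = (2 + 34·x + 48·x^2 + 16·x^3) + (-1 + 2·x + 17·x^2 + 16·x^3 + 4·x^4)·Dx  (order 1).
h: a_k = -2, -4, -42, -184, -1154, -6124, -34978, …
ICs: h(0) = -2.

f: a_k = -2, -2, -10, -18, -58, -130, -362, …
f∘r: x↦r, Dx↦Dx/r' in L_f ⇒ L₀.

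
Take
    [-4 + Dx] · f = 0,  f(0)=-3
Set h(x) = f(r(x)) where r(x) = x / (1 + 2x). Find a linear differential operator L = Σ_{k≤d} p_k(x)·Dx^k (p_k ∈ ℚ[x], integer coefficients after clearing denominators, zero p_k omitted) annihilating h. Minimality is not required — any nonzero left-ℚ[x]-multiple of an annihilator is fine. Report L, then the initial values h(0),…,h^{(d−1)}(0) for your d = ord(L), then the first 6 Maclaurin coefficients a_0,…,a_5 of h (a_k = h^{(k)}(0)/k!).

f: a_k = -3, -12, -24, -32, -32, -128/5, …
f∘r: x↦r, Dx↦Dx/r' in L_f ⇒ L₀.
L = -4 + (1 + 4·x + 4·x^2)·Dx  (order 1).
h: a_k = -3, -12, 0, 16, -32, 192/5, …
ICs: h(0) = -3.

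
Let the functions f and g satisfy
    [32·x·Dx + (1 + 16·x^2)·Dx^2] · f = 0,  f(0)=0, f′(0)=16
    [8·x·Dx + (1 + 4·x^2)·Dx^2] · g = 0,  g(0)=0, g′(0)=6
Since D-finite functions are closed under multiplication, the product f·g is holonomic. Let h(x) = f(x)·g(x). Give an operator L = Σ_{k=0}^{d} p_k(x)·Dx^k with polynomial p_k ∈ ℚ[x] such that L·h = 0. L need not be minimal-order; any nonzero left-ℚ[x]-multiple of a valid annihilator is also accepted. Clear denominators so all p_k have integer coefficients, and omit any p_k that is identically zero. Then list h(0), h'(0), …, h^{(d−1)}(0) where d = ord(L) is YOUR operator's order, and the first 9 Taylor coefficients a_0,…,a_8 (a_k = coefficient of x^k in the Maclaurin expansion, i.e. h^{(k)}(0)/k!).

L = (-1536·x - 51200·x^3 - 262144·x^5 + 655360·x^7 + 6291456·x^9)·Dx + (-80 - 6592·x^2 - 92160·x^4 - 229376·x^6 + 2293760·x^8 + 9437184·x^10)·Dx^2 + (-160·x - 4480·x^3 - 30720·x^5 + 69632·x^7 + 1310720·x^9 + 3145728·x^11)·Dx^3 + (-1 - 40·x^2 - 464·x^4 + 29696·x^8 + 163840·x^10 + 262144·x^12)·Dx^4  (order 4).
h: a_k = 0, 0, 96, 0, -640, 0, 88576/15, 0, -456704/7, …
ICs: h(0) = 0, h′(0) = 0, h′′(0) = 192, h′′′(0) = 0.

f: a_k = 0, 16, 0, -256/3, 0, 4096/5, 0, -65536/7, 0, …
g: a_k = 0, 6, 0, -8, 0, 96/5, 0, -384/7, 0, …
f·g: L₀ = L_f ⊗_s L_g, ord ≤ 2·2.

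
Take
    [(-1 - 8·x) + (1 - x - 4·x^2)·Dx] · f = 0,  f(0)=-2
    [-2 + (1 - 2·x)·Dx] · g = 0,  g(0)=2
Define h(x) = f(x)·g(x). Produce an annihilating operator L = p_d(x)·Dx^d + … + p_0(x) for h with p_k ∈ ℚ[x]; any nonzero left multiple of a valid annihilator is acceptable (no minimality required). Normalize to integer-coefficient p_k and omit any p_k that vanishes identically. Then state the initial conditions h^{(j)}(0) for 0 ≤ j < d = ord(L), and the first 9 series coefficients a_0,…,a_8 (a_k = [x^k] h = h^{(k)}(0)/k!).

L = (-3 - 4·x + 24·x^2) + (1 - 3·x - 2·x^2 + 8·x^3)·Dx  (order 1).
h: a_k = -4, -12, -44, -124, -364, -988, -2700, -7164, -18988, …
ICs: h(0) = -4.

f: a_k = -2, -2, -10, -18, -58, -130, -362, -882, -2330, …
g: a_k = 2, 4, 8, 16, 32, 64, 128, 256, 512, …
Sym-product of L_f,L_g gives L₀ (≤ ord 1).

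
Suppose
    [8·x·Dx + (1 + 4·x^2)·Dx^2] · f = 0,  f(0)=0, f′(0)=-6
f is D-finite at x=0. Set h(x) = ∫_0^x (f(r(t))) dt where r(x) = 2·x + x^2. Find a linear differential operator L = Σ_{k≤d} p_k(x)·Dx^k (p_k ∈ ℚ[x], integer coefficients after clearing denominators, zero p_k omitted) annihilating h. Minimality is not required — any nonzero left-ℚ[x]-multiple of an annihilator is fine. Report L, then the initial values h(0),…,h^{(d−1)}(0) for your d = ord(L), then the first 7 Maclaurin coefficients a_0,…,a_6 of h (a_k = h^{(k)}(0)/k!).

L = (-1 + 32·x + 64·x^2 + 48·x^3 + 12·x^4)·Dx^2 + (1 + x + 16·x^2 + 32·x^3 + 20·x^4 + 4·x^5)·Dx^3  (order 3).
h: a_k = 0, 0, -6, -2, 16, 96/5, -472/5, …
ICs: h(0) = 0, h′(0) = 0, h′′(0) = -12.

f: a_k = 0, -6, 0, 8, 0, -96/5, 0, …
f∘r: x↦r, Dx↦Dx/r' in L_f ⇒ L₀.
∫: right-multiply L₀ by Dx.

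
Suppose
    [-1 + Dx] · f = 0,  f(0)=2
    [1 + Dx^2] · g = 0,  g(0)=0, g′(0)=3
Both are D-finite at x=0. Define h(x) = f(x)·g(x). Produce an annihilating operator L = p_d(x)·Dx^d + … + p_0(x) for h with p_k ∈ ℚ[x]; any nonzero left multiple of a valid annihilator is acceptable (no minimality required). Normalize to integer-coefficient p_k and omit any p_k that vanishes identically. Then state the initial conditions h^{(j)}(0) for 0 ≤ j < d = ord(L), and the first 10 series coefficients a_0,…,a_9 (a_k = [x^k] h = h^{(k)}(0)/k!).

L = 2 - 2·Dx + Dx^2  (order 2).
h: a_k = 0, 6, 6, 2, 0, -1/5, -1/15, -1/105, 0, 1/3780, …
ICs: h(0) = 0, h′(0) = 6.

f: a_k = 2, 2, 1, 1/3, 1/12, 1/60, 1/360, 1/2520, 1/20160, 1/181440, …
g: a_k = 0, 3, 0, -1/2, 0, 1/40, 0, -1/1680, 0, 1/120960, …
L₀ := L_f ⊗_s L_g (sym. prod.), ord ≤ 2.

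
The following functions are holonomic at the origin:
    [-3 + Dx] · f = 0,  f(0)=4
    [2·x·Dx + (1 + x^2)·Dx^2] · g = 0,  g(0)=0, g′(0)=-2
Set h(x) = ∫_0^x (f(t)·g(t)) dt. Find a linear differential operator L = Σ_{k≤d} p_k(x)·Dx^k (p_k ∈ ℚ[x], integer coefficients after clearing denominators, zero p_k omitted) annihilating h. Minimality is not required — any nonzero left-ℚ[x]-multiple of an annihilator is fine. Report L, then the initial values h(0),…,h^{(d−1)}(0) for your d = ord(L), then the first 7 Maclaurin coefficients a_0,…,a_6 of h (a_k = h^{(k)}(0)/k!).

L = (9 - 6·x + 9·x^2)·Dx + (-6 + 2·x - 6·x^2)·Dx^2 + (1 + x^2)·Dx^3  (order 3).
h: a_k = 0, 0, -4, -8, -25/3, -28/5, -83/30, …
ICs: h(0) = 0, h′(0) = 0, h′′(0) = -8.

f: a_k = 4, 12, 18, 18, 27/2, 81/10, 81/20, …
g: a_k = 0, -2, 0, 2/3, 0, -2/5, 0, …
h₀=f·g: eliminate ⇒ L₀, order ≤ 1·2.
h=∫h₀ ⇒ L = L₀·Dx.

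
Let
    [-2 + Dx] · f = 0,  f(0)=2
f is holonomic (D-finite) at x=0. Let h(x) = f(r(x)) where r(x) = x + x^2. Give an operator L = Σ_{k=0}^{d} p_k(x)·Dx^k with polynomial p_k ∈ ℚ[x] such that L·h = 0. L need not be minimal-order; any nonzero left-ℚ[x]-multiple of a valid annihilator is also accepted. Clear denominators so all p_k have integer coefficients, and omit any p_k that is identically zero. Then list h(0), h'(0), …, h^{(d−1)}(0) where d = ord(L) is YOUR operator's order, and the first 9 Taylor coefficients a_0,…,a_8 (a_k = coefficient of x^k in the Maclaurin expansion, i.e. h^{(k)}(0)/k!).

f: a_k = 2, 4, 4, 8/3, 4/3, 8/15, 8/45, 16/315, 4/315, …
h₀=f(r): pull back L_f along r ⇒ L₀.
L = (-2 - 4·x) + Dx  (order 1).
h: a_k = 2, 4, 8, 32/3, 40/3, 208/15, 608/45, 3712/315, 3056/315, …
ICs: h(0) = 2.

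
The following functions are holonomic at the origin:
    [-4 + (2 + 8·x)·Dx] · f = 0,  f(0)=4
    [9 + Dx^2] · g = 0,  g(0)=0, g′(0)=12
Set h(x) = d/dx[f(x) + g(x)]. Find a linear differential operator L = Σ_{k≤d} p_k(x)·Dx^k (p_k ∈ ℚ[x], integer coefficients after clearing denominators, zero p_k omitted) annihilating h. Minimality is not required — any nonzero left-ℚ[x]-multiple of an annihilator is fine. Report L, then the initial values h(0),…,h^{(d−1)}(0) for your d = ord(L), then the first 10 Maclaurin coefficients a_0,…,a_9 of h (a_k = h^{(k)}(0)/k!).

f: a_k = 4, 8, -8, 16, -40, 112, -336, 1056, -3432, 11440, …
g: a_k = 0, 12, 0, -18, 0, 81/10, 0, -243/140, 0, 243/1120, …
Sum ⇒ L₀ = lclm(L_f,L_g) in ℚ(x)⟨Dx⟩.
h=h₀': d/dx-closure on L₀ ⇒ L.
L = (-414 - 432·x - 864·x^2) + (-63 - 468·x - 1296·x^2 - 1728·x^3)·Dx + (-46 - 48·x - 96·x^2)·Dx^2 + (-7 - 52·x - 144·x^2 - 192·x^3)·Dx^3  (order 3).
h: a_k = 20, -16, -6, -160, 1201/2, -2016, 147597/20, -27456, 115317387/1120, -388960, …
ICs: h(0) = 20, h′(0) = -16, h′′(0) = -12.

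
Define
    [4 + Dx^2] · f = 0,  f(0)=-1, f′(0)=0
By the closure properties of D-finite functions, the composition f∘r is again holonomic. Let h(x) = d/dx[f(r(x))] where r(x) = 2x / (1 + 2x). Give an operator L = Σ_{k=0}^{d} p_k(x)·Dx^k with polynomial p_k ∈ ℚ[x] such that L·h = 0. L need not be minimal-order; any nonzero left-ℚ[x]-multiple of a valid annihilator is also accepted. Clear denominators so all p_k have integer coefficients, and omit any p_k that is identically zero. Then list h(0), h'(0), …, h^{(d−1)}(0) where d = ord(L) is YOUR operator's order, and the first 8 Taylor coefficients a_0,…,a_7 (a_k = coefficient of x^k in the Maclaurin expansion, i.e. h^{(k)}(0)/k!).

L = (40 + 96·x + 96·x^2) + (12 + 72·x + 144·x^2 + 96·x^3)·Dx + (1 + 8·x + 24·x^2 + 32·x^3 + 16·x^4)·Dx^2  (order 2).
h: a_k = 0, 16, -96, 1024/3, -2560/3, 19712/15, 3584/5, -4820992/315, …
ICs: h(0) = 0, h′(0) = 16.

f: a_k = -1, 0, 2, 0, -2/3, 0, 4/45, 0, …
Change of var in L_f (x↦r) gives L₀.
Derive L from L₀ (diff closure).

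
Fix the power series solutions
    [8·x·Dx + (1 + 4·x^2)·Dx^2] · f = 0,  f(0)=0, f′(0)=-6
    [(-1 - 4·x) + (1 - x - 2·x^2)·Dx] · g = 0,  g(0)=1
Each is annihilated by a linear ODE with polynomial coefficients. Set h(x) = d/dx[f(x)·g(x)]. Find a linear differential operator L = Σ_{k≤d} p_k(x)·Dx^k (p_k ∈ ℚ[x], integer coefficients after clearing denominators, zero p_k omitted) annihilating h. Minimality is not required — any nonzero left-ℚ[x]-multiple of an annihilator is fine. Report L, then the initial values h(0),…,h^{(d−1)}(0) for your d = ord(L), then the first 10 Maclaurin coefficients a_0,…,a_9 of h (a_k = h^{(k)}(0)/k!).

f: a_k = 0, -6, 0, 8, 0, -96/5, 0, 384/7, 0, -512/3, …
g: a_k = 1, 1, 3, 5, 11, 21, 43, 85, 171, 341, …
Product ⇒ symmetric product L₀, ord ≤ 2.
Differentiate: ansatz ord ≤ ord L₀ ⇒ L.
L = (288·x^2 + 384·x^3 + 1152·x^4) + (5 + 24·x + 36·x^2 + 128·x^3 + 384·x^4 + 768·x^5)·Dx + (-1 - x - 12·x^2 + 12·x^3 - 8·x^4 + 64·x^5 + 96·x^6)·Dx^2  (order 2).
h: a_k = -6, -12, -30, -88, -306, -3156/5, -6046/5, -21456/7, -283278/35, -349772/21, …
ICs: h(0) = -6, h′(0) = -12.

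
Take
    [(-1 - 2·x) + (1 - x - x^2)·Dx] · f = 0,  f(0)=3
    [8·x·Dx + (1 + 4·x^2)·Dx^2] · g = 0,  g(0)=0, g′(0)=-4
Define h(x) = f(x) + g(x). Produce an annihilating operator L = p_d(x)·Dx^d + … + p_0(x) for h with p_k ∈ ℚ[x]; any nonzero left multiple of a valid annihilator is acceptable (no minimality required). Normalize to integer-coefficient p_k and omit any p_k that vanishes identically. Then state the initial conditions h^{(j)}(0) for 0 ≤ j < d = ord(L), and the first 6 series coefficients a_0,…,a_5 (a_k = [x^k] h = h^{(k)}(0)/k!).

L = (-16 + 64·x + 400·x^2 + 576·x^3 + 696·x^4 + 96·x^6)·Dx + (13 + 24·x + 22·x^2 + 204·x^3 + 548·x^4 + 488·x^5 + 48·x^6 + 96·x^7)·Dx^2 + (-2 - 5·x - 14·x^2 + 2·x^3 - 13·x^4 + 92·x^5 + 48·x^6 + 16·x^7 + 16·x^8)·Dx^3  (order 3).
h: a_k = 3, -1, 6, 43/3, 15, 56/5, …
ICs: h(0) = 3, h′(0) = -1, h′′(0) = 12.

f: a_k = 3, 3, 6, 9, 15, 24, …
g: a_k = 0, -4, 0, 16/3, 0, -64/5, …
Sum ⇒ L₀ = lclm(L_f,L_g) in ℚ(x)⟨Dx⟩.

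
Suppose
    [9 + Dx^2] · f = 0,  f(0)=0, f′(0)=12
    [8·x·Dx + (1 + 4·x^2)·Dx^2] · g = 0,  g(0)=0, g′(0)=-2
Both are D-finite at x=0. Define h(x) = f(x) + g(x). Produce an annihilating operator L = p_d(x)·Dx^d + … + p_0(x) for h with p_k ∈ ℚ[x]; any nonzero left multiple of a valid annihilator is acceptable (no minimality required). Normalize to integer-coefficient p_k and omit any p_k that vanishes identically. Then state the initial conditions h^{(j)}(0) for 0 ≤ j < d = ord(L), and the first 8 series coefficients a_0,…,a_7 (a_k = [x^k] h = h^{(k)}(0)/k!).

f: a_k = 0, 12, 0, -18, 0, 81/10, 0, -243/140, …
g: a_k = 0, -2, 0, 8/3, 0, -32/5, 0, 128/7, …
Weyl lclm of L_f,L_g ⇒ L₀ (ord ≤ 4).
L = (-2808·x + 19008·x^3 + 10368·x^5)·Dx + (9 + 1548·x^2 + 7344·x^4 + 5184·x^6)·Dx^2 + (-312·x + 2112·x^3 + 1152·x^5)·Dx^3 + (1 + 172·x^2 + 816·x^4 + 576·x^6)·Dx^4  (order 4).
h: a_k = 0, 10, 0, -46/3, 0, 17/10, 0, 331/20, …
ICs: h(0) = 0, h′(0) = 10, h′′(0) = 0, h′′′(0) = -92.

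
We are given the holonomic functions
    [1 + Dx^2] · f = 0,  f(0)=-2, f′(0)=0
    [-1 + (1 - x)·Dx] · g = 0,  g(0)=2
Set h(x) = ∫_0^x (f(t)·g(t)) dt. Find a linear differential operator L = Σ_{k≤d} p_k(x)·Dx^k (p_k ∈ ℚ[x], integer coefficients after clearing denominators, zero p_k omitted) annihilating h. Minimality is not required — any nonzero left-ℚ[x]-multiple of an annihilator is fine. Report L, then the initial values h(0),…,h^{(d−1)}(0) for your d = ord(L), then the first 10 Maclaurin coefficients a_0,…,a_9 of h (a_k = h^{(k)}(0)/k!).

L = (-1 + x)·Dx + 2·Dx^2 + (-1 + x)·Dx^3  (order 3).
h: a_k = 0, -4, -2, -2/3, -1/2, -13/30, -13/36, -389/1260, -389/1440, -4357/18144, …
ICs: h(0) = 0, h′(0) = -4, h′′(0) = -4.

f: a_k = -2, 0, 1, 0, -1/12, 0, 1/360, 0, -1/20160, 0, …
g: a_k = 2, 2, 2, 2, 2, 2, 2, 2, 2, 2, …
f·g: L₀ = L_f ⊗_s L_g, ord ≤ 2·1.
∫: right-multiply L₀ by Dx.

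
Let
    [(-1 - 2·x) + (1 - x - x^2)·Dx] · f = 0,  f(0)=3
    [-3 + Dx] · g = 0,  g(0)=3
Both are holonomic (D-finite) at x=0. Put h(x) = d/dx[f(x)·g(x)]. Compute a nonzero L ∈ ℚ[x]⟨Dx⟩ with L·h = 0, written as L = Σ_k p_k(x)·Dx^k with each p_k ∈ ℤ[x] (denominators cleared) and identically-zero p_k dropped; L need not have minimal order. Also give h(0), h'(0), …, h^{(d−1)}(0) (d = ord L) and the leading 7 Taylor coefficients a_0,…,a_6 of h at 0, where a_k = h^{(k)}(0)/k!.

f: a_k = 3, 3, 6, 9, 15, 24, 39, …
g: a_k = 3, 9, 27/2, 27/2, 81/8, 243/40, 243/80, …
f·g: L₀ = L_f ⊗_s L_g, ord ≤ 1·1.
h=h₀': d/dx-closure on L₀ ⇒ L.
L = (19 - 6·x - 21·x^2 + 6·x^3 + 9·x^4) + (-4 + 5·x + 6·x^2 - 4·x^3 - 3·x^4)·Dx  (order 1).
h: a_k = 36, 171, 486, 2223/2, 4581/2, 178821/40, 168993/20, …
ICs: h(0) = 36.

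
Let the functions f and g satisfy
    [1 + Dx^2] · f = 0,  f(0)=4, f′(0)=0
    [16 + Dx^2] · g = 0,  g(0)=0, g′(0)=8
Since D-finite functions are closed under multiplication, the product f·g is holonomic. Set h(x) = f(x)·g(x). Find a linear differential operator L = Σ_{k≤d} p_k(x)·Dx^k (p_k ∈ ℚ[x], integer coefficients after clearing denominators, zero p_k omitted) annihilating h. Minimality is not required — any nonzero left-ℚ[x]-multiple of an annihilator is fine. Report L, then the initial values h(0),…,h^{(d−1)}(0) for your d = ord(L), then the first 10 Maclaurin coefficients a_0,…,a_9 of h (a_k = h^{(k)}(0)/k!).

L = 225 + 34·Dx^2 + Dx^4  (order 4).
h: a_k = 0, 32, 0, -304/3, 0, 1684/15, 0, -20078/315, 0, 246601/11340, …
ICs: h(0) = 0, h′(0) = 32, h′′(0) = 0, h′′′(0) = -608.

f: a_k = 4, 0, -2, 0, 1/6, 0, -1/180, 0, 1/10080, 0, …
g: a_k = 0, 8, 0, -64/3, 0, 256/15, 0, -2048/315, 0, 4096/2835, …
h₀=f·g: eliminate ⇒ L₀, order ≤ 2·2.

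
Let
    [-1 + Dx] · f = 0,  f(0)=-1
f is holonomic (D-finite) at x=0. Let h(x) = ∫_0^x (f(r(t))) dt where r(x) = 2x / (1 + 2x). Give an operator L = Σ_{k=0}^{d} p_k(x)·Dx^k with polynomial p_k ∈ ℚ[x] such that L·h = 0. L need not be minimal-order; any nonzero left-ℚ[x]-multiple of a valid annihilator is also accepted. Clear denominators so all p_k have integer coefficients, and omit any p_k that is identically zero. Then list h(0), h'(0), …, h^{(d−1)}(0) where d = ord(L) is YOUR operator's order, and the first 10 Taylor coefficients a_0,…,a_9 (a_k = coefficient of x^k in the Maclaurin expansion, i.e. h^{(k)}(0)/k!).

f: a_k = -1, -1, -1/2, -1/6, -1/24, -1/120, -1/720, -1/5040, -1/40320, -1/362880, …
Substitute x→r, Dx→(1/r')Dx; clear ⇒ L₀.
h=∫₀ˣh₀: take L = L₀·Dx.
L = -2·Dx + (1 + 4·x + 4·x^2)·Dx^2  (order 2).
h: a_k = 0, -1, -1, 2/3, -1/3, -2/15, 38/45, -604/315, 1091/315, -15682/2835, …
ICs: h(0) = 0, h′(0) = -1.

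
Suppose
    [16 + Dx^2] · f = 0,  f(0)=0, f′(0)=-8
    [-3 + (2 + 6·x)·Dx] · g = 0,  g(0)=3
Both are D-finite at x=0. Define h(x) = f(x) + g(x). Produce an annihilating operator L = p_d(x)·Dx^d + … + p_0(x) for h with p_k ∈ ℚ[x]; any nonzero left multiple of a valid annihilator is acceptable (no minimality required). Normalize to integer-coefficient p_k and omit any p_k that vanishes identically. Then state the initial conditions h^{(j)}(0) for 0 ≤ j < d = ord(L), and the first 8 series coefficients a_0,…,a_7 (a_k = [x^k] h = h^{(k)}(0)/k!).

f: a_k = 0, -8, 0, 64/3, 0, -256/15, 0, 2048/315, …
g: a_k = 3, 9/2, -27/8, 81/16, -1215/128, 5103/256, -45927/1024, 216513/2048, …
Sum ⇒ L₀ = lclm(L_f,L_g) in ℚ(x)⟨Dx⟩.
L = (-4368 - 18432·x - 27648·x^2) + (1760 + 17568·x + 55296·x^2 + 55296·x^3)·Dx + (-273 - 1152·x - 1728·x^2)·Dx^2 + (110 + 1098·x + 3456·x^2 + 3456·x^3)·Dx^3  (order 3).
h: a_k = 3, -7/2, -27/8, 1267/48, -1215/128, 11009/3840, -45927/1024, 72395899/645120, …
ICs: h(0) = 3, h′(0) = -7/2, h′′(0) = -27/4.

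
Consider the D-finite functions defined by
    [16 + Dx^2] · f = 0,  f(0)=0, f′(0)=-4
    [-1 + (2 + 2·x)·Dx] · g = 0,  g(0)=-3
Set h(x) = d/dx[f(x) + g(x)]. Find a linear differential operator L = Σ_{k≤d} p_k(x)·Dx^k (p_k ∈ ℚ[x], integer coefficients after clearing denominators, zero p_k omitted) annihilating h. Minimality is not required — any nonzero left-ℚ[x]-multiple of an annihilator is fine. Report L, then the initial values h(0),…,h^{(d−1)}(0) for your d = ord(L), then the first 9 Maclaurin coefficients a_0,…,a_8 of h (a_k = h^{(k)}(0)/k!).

L = (-1264 - 2048·x - 1024·x^2) + (-2144 - 6240·x - 6144·x^2 - 2048·x^3)·Dx + (-79 - 128·x - 64·x^2)·Dx^2 + (-134 - 390·x - 384·x^2 - 128·x^3)·Dx^3  (order 3).
h: a_k = -11/2, 3/4, 503/16, 15/32, -33083/768, 189/512, 2065967/92160, 1287/4096, -140298803/20643840, …
ICs: h(0) = -11/2, h′(0) = 3/4, h′′(0) = 503/8.

f: a_k = 0, -4, 0, 32/3, 0, -128/15, 0, 1024/315, 0, …
g: a_k = -3, -3/2, 3/8, -3/16, 15/128, -21/256, 63/1024, -99/2048, 1287/32768, …
f+g: L₀ = lclm(L_f,L_g), ord ≤ 2+1.
Differentiate: ansatz ord ≤ ord L₀ ⇒ L.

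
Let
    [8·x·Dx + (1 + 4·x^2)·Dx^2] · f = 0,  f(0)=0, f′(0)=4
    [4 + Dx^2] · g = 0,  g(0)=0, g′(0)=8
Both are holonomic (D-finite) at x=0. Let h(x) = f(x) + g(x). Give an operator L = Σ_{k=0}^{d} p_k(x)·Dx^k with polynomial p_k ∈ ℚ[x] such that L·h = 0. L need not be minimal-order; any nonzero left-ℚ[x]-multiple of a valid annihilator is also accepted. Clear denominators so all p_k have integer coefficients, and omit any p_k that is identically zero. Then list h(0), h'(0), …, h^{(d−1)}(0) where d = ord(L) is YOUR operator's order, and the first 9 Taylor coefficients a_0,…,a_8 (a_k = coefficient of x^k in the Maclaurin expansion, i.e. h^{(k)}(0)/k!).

L = (-352·x + 1792·x^3 + 512·x^5)·Dx + (-4 + 112·x^2 + 576·x^4 + 256·x^6)·Dx^2 + (-88·x + 448·x^3 + 128·x^5)·Dx^3 + (-1 + 28·x^2 + 144·x^4 + 64·x^6)·Dx^4  (order 4).
h: a_k = 0, 12, 0, -32/3, 0, 208/15, 0, -11552/315, 0, …
ICs: h(0) = 0, h′(0) = 12, h′′(0) = 0, h′′′(0) = -64.

f: a_k = 0, 4, 0, -16/3, 0, 64/5, 0, -256/7, 0, …
g: a_k = 0, 8, 0, -16/3, 0, 16/15, 0, -32/315, 0, …
h₀=f+g: left-lcm gives L₀, ord ≤ 4.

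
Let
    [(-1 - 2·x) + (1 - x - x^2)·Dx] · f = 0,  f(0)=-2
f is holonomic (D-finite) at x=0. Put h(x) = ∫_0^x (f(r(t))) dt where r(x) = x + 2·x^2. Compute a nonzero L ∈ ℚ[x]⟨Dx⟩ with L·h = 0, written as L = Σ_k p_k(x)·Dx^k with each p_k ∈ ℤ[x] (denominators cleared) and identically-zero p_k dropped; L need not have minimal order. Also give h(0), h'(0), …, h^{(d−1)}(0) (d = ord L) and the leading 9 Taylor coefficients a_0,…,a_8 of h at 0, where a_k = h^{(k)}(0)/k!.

L = (1 + 6·x + 12·x^2 + 16·x^3)·Dx + (-1 + x + 3·x^2 + 4·x^3 + 4·x^4)·Dx^2  (order 2).
h: a_k = 0, -2, -1, -8/3, -11/2, -62/5, -28, -474/7, -657/4, …
ICs: h(0) = 0, h′(0) = -2.

f: a_k = -2, -2, -4, -6, -10, -16, -26, -42, -68, …
f∘r: x↦r, Dx↦Dx/r' in L_f ⇒ L₀.
Integrate: L := L₀·Dx.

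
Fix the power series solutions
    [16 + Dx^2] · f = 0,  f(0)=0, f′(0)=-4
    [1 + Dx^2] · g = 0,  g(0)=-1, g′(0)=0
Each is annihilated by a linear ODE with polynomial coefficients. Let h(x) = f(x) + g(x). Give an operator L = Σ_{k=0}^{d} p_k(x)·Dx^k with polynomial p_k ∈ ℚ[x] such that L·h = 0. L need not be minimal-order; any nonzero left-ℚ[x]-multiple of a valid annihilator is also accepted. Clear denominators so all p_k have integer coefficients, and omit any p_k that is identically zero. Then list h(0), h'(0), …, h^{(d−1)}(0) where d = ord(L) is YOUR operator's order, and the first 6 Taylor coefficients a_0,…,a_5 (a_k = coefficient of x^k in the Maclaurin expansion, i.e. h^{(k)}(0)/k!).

L = 16 + 17·Dx^2 + Dx^4  (order 4).
h: a_k = -1, -4, 1/2, 32/3, -1/24, -128/15, …
ICs: h(0) = -1, h′(0) = -4, h′′(0) = 1, h′′′(0) = 64.

f: a_k = 0, -4, 0, 32/3, 0, -128/15, …
g: a_k = -1, 0, 1/2, 0, -1/24, 0, …
L₀ := lclm(L_f,L_g); ord L₀ ≤ 2+2.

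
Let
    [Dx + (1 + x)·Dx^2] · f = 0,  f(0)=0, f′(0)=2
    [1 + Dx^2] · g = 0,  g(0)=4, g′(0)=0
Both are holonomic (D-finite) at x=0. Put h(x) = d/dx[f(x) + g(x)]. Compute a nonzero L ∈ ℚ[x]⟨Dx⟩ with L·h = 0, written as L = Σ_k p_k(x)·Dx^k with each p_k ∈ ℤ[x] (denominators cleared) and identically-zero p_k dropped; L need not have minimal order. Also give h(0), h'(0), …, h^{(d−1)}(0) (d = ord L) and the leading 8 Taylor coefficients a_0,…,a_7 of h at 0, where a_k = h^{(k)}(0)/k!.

L = (7 + 2·x + x^2) + (3 + 5·x + 3·x^2 + x^3)·Dx + (7 + 2·x + x^2)·Dx^2 + (3 + 5·x + 3·x^2 + x^3)·Dx^3  (order 3).
h: a_k = 2, -6, 2, -4/3, 2, -61/30, 2, -2519/1260, …
ICs: h(0) = 2, h′(0) = -6, h′′(0) = 4.

f: a_k = 0, 2, -1, 2/3, -1/2, 2/5, -1/3, 2/7, …
g: a_k = 4, 0, -2, 0, 1/6, 0, -1/180, 0, …
L₀ := lclm(L_f,L_g); ord L₀ ≤ 2+2.
Derive L from L₀ (diff closure).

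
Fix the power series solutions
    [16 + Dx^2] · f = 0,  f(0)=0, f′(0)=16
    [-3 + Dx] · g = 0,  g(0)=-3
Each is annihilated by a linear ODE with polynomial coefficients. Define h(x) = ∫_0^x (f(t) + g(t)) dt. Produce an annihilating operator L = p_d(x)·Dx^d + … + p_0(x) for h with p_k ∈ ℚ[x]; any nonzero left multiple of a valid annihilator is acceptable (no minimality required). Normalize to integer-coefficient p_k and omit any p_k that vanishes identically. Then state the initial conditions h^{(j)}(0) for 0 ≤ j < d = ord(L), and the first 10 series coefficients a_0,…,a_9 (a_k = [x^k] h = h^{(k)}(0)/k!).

L = -48·Dx + 16·Dx^2 - 3·Dx^3 + Dx^4  (order 4).
h: a_k = 0, -3, 7/2, -9/2, -337/24, -81/40, 3367/720, -243/560, -72097/40320, -243/4480, …
ICs: h(0) = 0, h′(0) = -3, h′′(0) = 7, h′′′(0) = -27.

f: a_k = 0, 16, 0, -128/3, 0, 512/15, 0, -4096/315, 0, 8192/2835, …
g: a_k = -3, -9, -27/2, -27/2, -81/8, -243/40, -243/80, -729/560, -2187/4480, -729/4480, …
Sum ⇒ L₀ = lclm(L_f,L_g) in ℚ(x)⟨Dx⟩.
Integrate: L := L₀·Dx.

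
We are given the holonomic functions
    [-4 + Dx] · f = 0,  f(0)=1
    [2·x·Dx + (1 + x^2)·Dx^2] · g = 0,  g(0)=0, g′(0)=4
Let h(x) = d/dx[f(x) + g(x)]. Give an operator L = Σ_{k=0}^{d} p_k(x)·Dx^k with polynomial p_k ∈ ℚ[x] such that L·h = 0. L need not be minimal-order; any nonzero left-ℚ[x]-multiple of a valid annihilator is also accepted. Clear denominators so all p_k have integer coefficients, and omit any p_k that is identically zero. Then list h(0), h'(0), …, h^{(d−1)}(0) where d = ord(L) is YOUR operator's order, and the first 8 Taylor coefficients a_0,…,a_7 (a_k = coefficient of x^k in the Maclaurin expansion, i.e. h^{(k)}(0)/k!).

f: a_k = 1, 4, 8, 32/3, 32/3, 128/15, 256/45, 1024/315, …
g: a_k = 0, 4, 0, -4/3, 0, 4/5, 0, -4/7, …
f+g: L₀ = lclm(L_f,L_g), ord ≤ 1+2.
h=h₀': d/dx-closure on L₀ ⇒ L.
L = (4 - 16·x - 12·x^2 - 16·x^3) + (-9 - 13·x^2 - 8·x^4)·Dx + (2 + x + 4·x^2 + x^3 + 2·x^4)·Dx^2  (order 2).
h: a_k = 8, 16, 28, 128/3, 140/3, 512/15, 844/45, 4096/315, …
ICs: h(0) = 8, h′(0) = 16.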